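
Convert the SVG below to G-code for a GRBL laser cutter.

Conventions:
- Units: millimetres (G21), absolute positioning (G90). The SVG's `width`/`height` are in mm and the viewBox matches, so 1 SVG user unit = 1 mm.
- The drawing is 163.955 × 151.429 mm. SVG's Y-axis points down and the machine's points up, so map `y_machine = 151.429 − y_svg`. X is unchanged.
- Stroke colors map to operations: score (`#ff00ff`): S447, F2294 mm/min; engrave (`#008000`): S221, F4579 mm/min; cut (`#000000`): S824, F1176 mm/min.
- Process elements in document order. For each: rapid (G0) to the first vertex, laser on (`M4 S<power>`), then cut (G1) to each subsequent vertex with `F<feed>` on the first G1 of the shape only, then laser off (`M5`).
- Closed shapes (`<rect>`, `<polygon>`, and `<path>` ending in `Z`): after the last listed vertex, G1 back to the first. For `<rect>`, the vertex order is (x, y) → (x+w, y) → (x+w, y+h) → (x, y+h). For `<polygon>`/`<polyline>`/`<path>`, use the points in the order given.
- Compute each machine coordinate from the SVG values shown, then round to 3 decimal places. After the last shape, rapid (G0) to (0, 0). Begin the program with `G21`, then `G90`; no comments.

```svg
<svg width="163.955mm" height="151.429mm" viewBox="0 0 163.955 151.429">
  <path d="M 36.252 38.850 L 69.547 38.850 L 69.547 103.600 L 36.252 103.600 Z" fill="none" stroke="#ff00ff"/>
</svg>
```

Since the viewBox matches the mm dimensions, user units are millimetres directly. The only transform is the Y-flip y_m = 151.429 − y_svg.

Shape 1 is a rectangle drawn with `<path>`. Its stroke #ff00ff means score at S447, F2294. After flipping Y the toolpath is (36.252,112.579) → (69.547,112.579) → (69.547,47.829) → (36.252,47.829) → (36.252,112.579), returning to the start.

G21
G90
G0 X36.252 Y112.579
M4 S447
G1 X69.547 Y112.579 F2294
G1 X69.547 Y47.829
G1 X36.252 Y47.829
G1 X36.252 Y112.579
M5
G0 X0.000 Y0.000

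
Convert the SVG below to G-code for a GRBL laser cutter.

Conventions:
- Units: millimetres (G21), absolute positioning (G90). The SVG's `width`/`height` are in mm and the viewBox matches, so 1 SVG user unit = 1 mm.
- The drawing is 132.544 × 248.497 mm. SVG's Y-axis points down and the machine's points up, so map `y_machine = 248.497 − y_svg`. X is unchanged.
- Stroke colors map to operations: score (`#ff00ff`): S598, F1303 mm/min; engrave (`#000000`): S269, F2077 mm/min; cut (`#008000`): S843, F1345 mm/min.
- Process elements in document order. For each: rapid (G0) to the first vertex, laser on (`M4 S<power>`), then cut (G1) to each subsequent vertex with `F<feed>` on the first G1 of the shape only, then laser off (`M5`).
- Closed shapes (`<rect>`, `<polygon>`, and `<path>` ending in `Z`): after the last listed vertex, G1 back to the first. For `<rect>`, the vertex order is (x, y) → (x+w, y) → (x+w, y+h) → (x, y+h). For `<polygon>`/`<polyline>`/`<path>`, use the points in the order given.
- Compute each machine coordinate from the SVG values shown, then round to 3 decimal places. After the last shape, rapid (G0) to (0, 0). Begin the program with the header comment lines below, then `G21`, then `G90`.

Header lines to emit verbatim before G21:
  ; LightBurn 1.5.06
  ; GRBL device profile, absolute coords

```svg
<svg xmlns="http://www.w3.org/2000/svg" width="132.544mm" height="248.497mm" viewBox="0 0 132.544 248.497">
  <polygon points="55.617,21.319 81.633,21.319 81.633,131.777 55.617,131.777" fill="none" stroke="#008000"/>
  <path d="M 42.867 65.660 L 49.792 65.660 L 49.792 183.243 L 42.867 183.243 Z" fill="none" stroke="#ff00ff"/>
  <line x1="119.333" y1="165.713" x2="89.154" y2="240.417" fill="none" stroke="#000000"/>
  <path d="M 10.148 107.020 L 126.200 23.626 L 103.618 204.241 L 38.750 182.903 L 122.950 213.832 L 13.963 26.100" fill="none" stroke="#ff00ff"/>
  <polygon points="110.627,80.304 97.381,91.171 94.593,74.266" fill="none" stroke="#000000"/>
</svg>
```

; LightBurn 1.5.06
; GRBL device profile, absolute coords
G21
G90
G0 X55.617 Y227.178
M4 S843
G1 X81.633 Y227.178 F1345
G1 X81.633 Y116.720
G1 X55.617 Y116.720
G1 X55.617 Y227.178
M5
G0 X42.867 Y182.837
M4 S598
G1 X49.792 Y182.837 F1303
G1 X49.792 Y65.254
G1 X42.867 Y65.254
G1 X42.867 Y182.837
M5
G0 X119.333 Y82.784
M4 S269
G1 X89.154 Y8.080 F2077
M5
G0 X10.148 Y141.477
M4 S598
G1 X126.200 Y224.871 F1303
G1 X103.618 Y44.256
G1 X38.750 Y65.594
G1 X122.950 Y34.665
G1 X13.963 Y222.397
M5
G0 X110.627 Y168.193
M4 S269
G1 X97.381 Y157.326 F2077
G1 X94.593 Y174.231
G1 X110.627 Y168.193
M5
G0 X0.000 Y0.000

viewBox `0 0 132.544 248.497` with mm width/height → 1 unit = 1 mm. Flip: y_m = 248.497 − y_svg.

**Shape 1** — `<polygon>` rectangle, stroke `#008000` → cut (S843, F1345). Machine vertices: (55.617,227.178) → (81.633,227.178) → (81.633,116.720) → (55.617,116.720) → (55.617,227.178). Closed: final G1 returns to the first vertex.

**Shape 2** — `<path>` rectangle, stroke `#ff00ff` → score (S598, F1303). Machine vertices: (42.867,182.837) → (49.792,182.837) → (49.792,65.254) → (42.867,65.254) → (42.867,182.837). Closed: final G1 returns to the first vertex.

**Shape 3** — `<line>` line segment, stroke `#000000` → engrave (S269, F2077). Machine vertices: (119.333,82.784) → (89.154,8.080). Open path.

**Shape 4** — `<path>` open polyline, stroke `#ff00ff` → score (S598, F1303). Machine vertices: (10.148,141.477) → (126.200,224.871) → (103.618,44.256) → (38.750,65.594) → (122.950,34.665) → (13.963,222.397). Open path.

**Shape 5** — `<polygon>` regular polygon, stroke `#000000` → engrave (S269, F2077). Machine vertices: (110.627,168.193) → (97.381,157.326) → (94.593,174.231) → (110.627,168.193). Closed: final G1 returns to the first vertex.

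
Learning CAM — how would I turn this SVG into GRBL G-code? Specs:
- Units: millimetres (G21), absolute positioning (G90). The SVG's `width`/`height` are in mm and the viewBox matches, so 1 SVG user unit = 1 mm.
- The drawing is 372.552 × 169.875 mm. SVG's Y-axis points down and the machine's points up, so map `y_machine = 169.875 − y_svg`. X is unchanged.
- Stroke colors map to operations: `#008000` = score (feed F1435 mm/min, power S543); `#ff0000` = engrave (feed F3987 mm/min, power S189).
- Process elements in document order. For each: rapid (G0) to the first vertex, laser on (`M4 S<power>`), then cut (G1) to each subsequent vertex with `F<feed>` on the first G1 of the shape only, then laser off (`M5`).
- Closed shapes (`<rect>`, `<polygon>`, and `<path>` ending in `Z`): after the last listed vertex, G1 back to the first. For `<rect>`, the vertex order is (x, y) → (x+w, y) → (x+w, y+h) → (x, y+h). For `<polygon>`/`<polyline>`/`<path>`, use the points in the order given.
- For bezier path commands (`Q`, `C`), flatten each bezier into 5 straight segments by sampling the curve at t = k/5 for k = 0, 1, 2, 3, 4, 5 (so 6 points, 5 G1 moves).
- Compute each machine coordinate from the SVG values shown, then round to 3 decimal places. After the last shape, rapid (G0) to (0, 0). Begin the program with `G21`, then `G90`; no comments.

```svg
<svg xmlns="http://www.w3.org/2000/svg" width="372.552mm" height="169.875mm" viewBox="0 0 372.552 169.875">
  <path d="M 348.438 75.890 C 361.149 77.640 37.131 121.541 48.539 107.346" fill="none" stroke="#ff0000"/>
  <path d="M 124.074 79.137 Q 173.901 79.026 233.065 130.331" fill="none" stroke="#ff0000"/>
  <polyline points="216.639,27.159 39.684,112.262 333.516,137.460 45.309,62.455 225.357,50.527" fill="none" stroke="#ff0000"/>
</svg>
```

1 u = 1 mm; y_m = 169.875 − y.

[1] `<path>` cubic bezier, #ff0000→engrave S189 F3987: (348.438,93.985) → (321.034,88.679) → (245.079,78.068) → (152.836,66.965) → (76.568,60.182) → (48.539,62.529)

[2] `<path>` quadratic bezier, #ff0000→engrave S189 F3987: (124.074,90.738) → (144.378,88.726) → (165.430,82.600) → (187.228,72.361) → (209.773,58.009) → (233.065,39.544)

[3] `<polyline>` open polyline, #ff0000→engrave S189 F3987: (216.639,142.716) → (39.684,57.613) → (333.516,32.415) → (45.309,107.420) → (225.357,119.348)

G21
G90
G0 X348.438 Y93.985
M4 S189
G1 X321.034 Y88.679 F3987
G1 X245.079 Y78.068
G1 X152.836 Y66.965
G1 X76.568 Y60.182
G1 X48.539 Y62.529
M5
G0 X124.074 Y90.738
M4 S189
G1 X144.378 Y88.726 F3987
G1 X165.430 Y82.600
G1 X187.228 Y72.361
G1 X209.773 Y58.009
G1 X233.065 Y39.544
M5
G0 X216.639 Y142.716
M4 S189
G1 X39.684 Y57.613 F3987
G1 X333.516 Y32.415
G1 X45.309 Y107.420
G1 X225.357 Y119.348
M5
G0 X0.000 Y0.000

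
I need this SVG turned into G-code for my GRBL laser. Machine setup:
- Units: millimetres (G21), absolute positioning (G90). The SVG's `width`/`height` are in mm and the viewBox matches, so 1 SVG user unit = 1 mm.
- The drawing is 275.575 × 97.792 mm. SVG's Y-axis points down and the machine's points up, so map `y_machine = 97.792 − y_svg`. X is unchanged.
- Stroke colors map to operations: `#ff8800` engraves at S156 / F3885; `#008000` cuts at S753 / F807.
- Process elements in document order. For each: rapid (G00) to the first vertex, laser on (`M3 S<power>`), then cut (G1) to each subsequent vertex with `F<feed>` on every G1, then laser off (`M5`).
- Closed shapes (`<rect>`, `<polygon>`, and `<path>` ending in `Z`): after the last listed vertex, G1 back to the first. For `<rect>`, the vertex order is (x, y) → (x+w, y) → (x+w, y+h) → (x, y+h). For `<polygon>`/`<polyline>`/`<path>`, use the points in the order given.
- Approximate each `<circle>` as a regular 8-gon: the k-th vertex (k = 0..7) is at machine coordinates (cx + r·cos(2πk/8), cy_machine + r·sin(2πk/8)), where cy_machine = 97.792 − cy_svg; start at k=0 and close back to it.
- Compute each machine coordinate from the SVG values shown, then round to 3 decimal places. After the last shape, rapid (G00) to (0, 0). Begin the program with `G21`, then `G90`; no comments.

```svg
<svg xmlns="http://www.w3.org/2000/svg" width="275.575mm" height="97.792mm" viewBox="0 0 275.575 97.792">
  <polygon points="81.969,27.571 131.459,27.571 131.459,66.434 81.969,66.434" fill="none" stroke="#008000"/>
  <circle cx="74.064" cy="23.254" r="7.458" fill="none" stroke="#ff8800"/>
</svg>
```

G21
G90
G00 X81.969 Y70.221
M3 S753
G1 X131.459 Y70.221 F807
G1 X131.459 Y31.358 F807
G1 X81.969 Y31.358 F807
G1 X81.969 Y70.221 F807
M5
G00 X81.522 Y74.538
M3 S156
G1 X79.338 Y79.812 F3885
G1 X74.064 Y81.996 F3885
G1 X68.790 Y79.812 F3885
G1 X66.606 Y74.538 F3885
G1 X68.790 Y69.264 F3885
G1 X74.064 Y67.080 F3885
G1 X79.338 Y69.264 F3885
G1 X81.522 Y74.538 F3885
M5
G00 X0.000 Y0.000

1 u = 1 mm; y_m = 97.792 − y.

[1] `<polygon>` rectangle, #008000→cut S753 F807: (81.969,70.221) → (131.459,70.221) → (131.459,31.358) → (81.969,31.358) → (81.969,70.221) (closed)

[2] `<circle>` circle, #ff8800→engrave S156 F3885: (81.522,74.538) → (79.338,79.812) → (74.064,81.996) → (68.790,79.812) → (66.606,74.538) → (68.790,69.264) → (74.064,67.080) → (79.338,69.264) → (81.522,74.538) (closed)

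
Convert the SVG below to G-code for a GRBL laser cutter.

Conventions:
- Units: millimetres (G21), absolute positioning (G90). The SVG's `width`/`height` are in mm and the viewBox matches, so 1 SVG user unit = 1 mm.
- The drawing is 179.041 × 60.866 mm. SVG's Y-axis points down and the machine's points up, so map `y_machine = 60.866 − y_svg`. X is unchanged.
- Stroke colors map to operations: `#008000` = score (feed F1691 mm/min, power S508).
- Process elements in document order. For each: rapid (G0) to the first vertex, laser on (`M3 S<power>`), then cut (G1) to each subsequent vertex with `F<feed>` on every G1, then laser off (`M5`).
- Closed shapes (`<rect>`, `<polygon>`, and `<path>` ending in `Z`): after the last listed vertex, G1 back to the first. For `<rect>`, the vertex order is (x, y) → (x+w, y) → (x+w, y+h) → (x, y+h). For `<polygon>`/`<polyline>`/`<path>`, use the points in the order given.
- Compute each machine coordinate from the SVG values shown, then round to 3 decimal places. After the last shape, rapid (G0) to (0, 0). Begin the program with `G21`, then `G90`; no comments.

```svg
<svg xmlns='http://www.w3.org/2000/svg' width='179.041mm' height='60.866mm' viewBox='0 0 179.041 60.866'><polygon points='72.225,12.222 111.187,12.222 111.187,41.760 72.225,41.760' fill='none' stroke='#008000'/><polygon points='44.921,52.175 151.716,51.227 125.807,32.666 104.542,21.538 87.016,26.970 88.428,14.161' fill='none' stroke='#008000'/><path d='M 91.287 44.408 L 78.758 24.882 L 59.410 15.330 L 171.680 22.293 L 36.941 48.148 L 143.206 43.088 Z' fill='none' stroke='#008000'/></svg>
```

G21
G90
G0 X72.225 Y48.644
M3 S508
G1 X111.187 Y48.644 F1691
G1 X111.187 Y19.106 F1691
G1 X72.225 Y19.106 F1691
G1 X72.225 Y48.644 F1691
M5
G0 X44.921 Y8.691
M3 S508
G1 X151.716 Y9.639 F1691
G1 X125.807 Y28.200 F1691
G1 X104.542 Y39.328 F1691
G1 X87.016 Y33.896 F1691
G1 X88.428 Y46.705 F1691
G1 X44.921 Y8.691 F1691
M5
G0 X91.287 Y16.458
M3 S508
G1 X78.758 Y35.984 F1691
G1 X59.410 Y45.536 F1691
G1 X171.680 Y38.573 F1691
G1 X36.941 Y12.718 F1691
G1 X143.206 Y17.778 F1691
G1 X91.287 Y16.458 F1691
M5
G0 X0.000 Y0.000

1 u = 1 mm; y_m = 60.866 − y.

[1] `<polygon>` rectangle, #008000→score S508 F1691: (72.225,48.644) → (111.187,48.644) → (111.187,19.106) → (72.225,19.106) → (72.225,48.644) (closed)

[2] `<polygon>` closed polygon, #008000→score S508 F1691: (44.921,8.691) → (151.716,9.639) → (125.807,28.200) → (104.542,39.328) → (87.016,33.896) → (88.428,46.705) → (44.921,8.691) (closed)

[3] `<path>` closed polygon, #008000→score S508 F1691: (91.287,16.458) → (78.758,35.984) → (59.410,45.536) → (171.680,38.573) → (36.941,12.718) → (143.206,17.778) → (91.287,16.458) (closed)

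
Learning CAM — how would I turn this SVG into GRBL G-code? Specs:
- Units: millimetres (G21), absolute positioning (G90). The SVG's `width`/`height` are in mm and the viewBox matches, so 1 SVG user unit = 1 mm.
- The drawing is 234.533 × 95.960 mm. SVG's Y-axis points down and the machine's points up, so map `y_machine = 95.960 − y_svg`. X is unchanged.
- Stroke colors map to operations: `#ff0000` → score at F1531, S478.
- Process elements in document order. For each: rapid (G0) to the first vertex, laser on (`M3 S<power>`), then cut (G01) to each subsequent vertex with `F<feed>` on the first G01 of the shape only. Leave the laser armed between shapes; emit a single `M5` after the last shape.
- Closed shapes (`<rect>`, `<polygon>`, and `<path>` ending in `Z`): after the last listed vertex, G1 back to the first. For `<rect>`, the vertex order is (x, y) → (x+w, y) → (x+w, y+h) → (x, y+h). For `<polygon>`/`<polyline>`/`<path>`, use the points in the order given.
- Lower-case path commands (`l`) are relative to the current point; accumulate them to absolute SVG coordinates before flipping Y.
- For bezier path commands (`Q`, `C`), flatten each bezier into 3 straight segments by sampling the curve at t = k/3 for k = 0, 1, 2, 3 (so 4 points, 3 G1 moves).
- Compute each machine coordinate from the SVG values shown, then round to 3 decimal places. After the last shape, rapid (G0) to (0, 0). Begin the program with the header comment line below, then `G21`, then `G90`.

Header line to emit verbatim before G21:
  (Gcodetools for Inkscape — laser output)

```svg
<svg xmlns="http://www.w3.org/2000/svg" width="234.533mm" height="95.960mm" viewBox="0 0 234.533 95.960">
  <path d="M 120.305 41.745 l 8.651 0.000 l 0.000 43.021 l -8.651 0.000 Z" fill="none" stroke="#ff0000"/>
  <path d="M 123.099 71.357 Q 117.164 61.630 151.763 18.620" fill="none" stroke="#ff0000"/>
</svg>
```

Since the viewBox matches the mm dimensions, user units are millimetres directly. The only transform is the Y-flip y_m = 95.960 − y_svg.

Shape 1 is a rectangle drawn with `<path>`. Its stroke #ff0000 means score at S478, F1531. After flipping Y the toolpath is (120.305,54.215) → (128.956,54.215) → (128.956,11.194) → (120.305,11.194) → (120.305,54.215), returning to the start.

Shape 2 is a quadratic bezier drawn with `<path>`. Its stroke #ff0000 means score at S478, F1531. After flipping Y the toolpath is (123.099,24.603) → (123.646,34.786) → (133.201,52.365) → (151.763,77.340).

(Gcodetools for Inkscape — laser output)
G21
G90
G0 X120.305 Y54.215
M3 S478
G01 X128.956 Y54.215 F1531
G01 X128.956 Y11.194
G01 X120.305 Y11.194
G01 X120.305 Y54.215
G0 X123.099 Y24.603
M3 S478
G01 X123.646 Y34.786 F1531
G01 X133.201 Y52.365
G01 X151.763 Y77.340
M5
G0 X0.000 Y0.000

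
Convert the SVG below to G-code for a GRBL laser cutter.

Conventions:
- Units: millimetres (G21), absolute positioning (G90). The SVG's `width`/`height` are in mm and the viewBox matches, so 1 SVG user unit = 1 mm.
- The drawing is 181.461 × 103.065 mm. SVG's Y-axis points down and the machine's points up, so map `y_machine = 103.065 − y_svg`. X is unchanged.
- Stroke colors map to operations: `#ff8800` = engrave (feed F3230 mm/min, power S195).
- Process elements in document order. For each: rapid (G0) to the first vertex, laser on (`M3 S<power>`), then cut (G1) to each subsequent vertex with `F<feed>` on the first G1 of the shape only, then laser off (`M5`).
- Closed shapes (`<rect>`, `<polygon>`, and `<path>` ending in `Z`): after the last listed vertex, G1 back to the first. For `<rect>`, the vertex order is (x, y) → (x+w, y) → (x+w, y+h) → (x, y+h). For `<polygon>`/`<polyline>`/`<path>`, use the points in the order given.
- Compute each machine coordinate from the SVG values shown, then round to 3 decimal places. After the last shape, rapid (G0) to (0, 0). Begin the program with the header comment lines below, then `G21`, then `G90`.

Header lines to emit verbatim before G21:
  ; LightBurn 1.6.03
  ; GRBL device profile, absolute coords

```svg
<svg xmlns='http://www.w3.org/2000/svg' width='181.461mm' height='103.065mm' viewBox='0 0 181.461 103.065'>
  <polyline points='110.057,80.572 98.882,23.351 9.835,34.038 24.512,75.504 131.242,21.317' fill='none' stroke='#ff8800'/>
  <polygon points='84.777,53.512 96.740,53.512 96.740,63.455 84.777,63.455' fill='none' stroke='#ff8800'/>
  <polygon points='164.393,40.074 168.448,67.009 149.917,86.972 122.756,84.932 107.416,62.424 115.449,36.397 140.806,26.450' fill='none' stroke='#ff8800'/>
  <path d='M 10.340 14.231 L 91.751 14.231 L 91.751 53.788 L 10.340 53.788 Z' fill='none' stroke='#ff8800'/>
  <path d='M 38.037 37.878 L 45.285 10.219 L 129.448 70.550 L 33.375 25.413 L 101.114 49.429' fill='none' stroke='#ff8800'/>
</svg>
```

1 u = 1 mm; y_m = 103.065 − y.

[1] `<polyline>` open polyline, #ff8800→engrave S195 F3230: (110.057,22.493) → (98.882,79.714) → (9.835,69.027) → (24.512,27.561) → (131.242,81.748)

[2] `<polygon>` rectangle, #ff8800→engrave S195 F3230: (84.777,49.553) → (96.740,49.553) → (96.740,39.610) → (84.777,39.610) → (84.777,49.553) (closed)

[3] `<polygon>` regular polygon, #ff8800→engrave S195 F3230: (164.393,62.991) → (168.448,36.056) → (149.917,16.093) → (122.756,18.133) → (107.416,40.641) → (115.449,66.668) → (140.806,76.615) → (164.393,62.991) (closed)

[4] `<path>` rectangle, #ff8800→engrave S195 F3230: (10.340,88.834) → (91.751,88.834) → (91.751,49.277) → (10.340,49.277) → (10.340,88.834) (closed)

[5] `<path>` open polyline, #ff8800→engrave S195 F3230: (38.037,65.187) → (45.285,92.846) → (129.448,32.515) → (33.375,77.652) → (101.114,53.636)

; LightBurn 1.6.03
; GRBL device profile, absolute coords
G21
G90
G0 X110.057 Y22.493
M3 S195
G1 X98.882 Y79.714 F3230
G1 X9.835 Y69.027
G1 X24.512 Y27.561
G1 X131.242 Y81.748
M5
G0 X84.777 Y49.553
M3 S195
G1 X96.740 Y49.553 F3230
G1 X96.740 Y39.610
G1 X84.777 Y39.610
G1 X84.777 Y49.553
M5
G0 X164.393 Y62.991
M3 S195
G1 X168.448 Y36.056 F3230
G1 X149.917 Y16.093
G1 X122.756 Y18.133
G1 X107.416 Y40.641
G1 X115.449 Y66.668
G1 X140.806 Y76.615
G1 X164.393 Y62.991
M5
G0 X10.340 Y88.834
M3 S195
G1 X91.751 Y88.834 F3230
G1 X91.751 Y49.277
G1 X10.340 Y49.277
G1 X10.340 Y88.834
M5
G0 X38.037 Y65.187
M3 S195
G1 X45.285 Y92.846 F3230
G1 X129.448 Y32.515
G1 X33.375 Y77.652
G1 X101.114 Y53.636
M5
G0 X0.000 Y0.000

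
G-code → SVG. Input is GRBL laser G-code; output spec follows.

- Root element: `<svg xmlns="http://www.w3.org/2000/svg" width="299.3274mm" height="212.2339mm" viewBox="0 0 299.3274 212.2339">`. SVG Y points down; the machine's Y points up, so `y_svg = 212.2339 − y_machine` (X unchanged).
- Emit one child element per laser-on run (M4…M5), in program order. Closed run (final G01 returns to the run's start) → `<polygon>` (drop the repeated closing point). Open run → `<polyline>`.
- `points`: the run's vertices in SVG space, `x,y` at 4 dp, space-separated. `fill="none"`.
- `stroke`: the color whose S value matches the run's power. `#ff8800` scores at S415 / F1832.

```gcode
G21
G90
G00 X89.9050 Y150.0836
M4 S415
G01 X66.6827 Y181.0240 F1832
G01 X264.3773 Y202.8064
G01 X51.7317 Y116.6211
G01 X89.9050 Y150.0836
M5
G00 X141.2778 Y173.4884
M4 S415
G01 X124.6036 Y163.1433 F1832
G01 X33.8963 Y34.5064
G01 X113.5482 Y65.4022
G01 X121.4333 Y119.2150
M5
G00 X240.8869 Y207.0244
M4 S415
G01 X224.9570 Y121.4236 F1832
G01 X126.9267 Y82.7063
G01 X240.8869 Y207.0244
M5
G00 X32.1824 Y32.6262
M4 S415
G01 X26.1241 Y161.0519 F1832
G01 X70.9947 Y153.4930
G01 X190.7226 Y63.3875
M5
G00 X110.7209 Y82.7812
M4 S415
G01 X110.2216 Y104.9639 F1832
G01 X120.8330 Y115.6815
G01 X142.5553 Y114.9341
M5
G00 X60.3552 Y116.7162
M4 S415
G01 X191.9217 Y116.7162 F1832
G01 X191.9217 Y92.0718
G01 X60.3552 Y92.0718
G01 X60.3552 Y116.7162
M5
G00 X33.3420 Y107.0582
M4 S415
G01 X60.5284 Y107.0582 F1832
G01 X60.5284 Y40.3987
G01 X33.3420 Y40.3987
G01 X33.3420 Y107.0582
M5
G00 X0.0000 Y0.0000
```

y_svg = 212.2339 − y_m. Every run uses S415, so all elements get stroke `#ff8800` (score).

[1] closed run; points: 89.9050,62.1503 66.6827,31.2099 264.3773,9.4275 51.7317,95.6128

[2] open run; points: 141.2778,38.7455 124.6036,49.0906 33.8963,177.7275 113.5482,146.8317 121.4333,93.0189

[3] closed run; points: 240.8869,5.2095 224.9570,90.8103 126.9267,129.5276

[4] open run; points: 32.1824,179.6077 26.1241,51.1820 70.9947,58.7409 190.7226,148.8464

[5] open run; points: 110.7209,129.4527 110.2216,107.2700 120.8330,96.5524 142.5553,97.2998

[6] closed run; points: 60.3552,95.5177 191.9217,95.5177 191.9217,120.1621 60.3552,120.1621

[7] closed run; points: 33.3420,105.1757 60.5284,105.1757 60.5284,171.8352 33.3420,171.8352

<svg xmlns="http://www.w3.org/2000/svg" width="299.3274mm" height="212.2339mm" viewBox="0 0 299.3274 212.2339">
  <polygon points="89.9050,62.1503 66.6827,31.2099 264.3773,9.4275 51.7317,95.6128" fill="none" stroke="#ff8800"/>
  <polyline points="141.2778,38.7455 124.6036,49.0906 33.8963,177.7275 113.5482,146.8317 121.4333,93.0189" fill="none" stroke="#ff8800"/>
  <polygon points="240.8869,5.2095 224.9570,90.8103 126.9267,129.5276" fill="none" stroke="#ff8800"/>
  <polyline points="32.1824,179.6077 26.1241,51.1820 70.9947,58.7409 190.7226,148.8464" fill="none" stroke="#ff8800"/>
  <polyline points="110.7209,129.4527 110.2216,107.2700 120.8330,96.5524 142.5553,97.2998" fill="none" stroke="#ff8800"/>
  <polygon points="60.3552,95.5177 191.9217,95.5177 191.9217,120.1621 60.3552,120.1621" fill="none" stroke="#ff8800"/>
  <polygon points="33.3420,105.1757 60.5284,105.1757 60.5284,171.8352 33.3420,171.8352" fill="none" stroke="#ff8800"/>
</svg>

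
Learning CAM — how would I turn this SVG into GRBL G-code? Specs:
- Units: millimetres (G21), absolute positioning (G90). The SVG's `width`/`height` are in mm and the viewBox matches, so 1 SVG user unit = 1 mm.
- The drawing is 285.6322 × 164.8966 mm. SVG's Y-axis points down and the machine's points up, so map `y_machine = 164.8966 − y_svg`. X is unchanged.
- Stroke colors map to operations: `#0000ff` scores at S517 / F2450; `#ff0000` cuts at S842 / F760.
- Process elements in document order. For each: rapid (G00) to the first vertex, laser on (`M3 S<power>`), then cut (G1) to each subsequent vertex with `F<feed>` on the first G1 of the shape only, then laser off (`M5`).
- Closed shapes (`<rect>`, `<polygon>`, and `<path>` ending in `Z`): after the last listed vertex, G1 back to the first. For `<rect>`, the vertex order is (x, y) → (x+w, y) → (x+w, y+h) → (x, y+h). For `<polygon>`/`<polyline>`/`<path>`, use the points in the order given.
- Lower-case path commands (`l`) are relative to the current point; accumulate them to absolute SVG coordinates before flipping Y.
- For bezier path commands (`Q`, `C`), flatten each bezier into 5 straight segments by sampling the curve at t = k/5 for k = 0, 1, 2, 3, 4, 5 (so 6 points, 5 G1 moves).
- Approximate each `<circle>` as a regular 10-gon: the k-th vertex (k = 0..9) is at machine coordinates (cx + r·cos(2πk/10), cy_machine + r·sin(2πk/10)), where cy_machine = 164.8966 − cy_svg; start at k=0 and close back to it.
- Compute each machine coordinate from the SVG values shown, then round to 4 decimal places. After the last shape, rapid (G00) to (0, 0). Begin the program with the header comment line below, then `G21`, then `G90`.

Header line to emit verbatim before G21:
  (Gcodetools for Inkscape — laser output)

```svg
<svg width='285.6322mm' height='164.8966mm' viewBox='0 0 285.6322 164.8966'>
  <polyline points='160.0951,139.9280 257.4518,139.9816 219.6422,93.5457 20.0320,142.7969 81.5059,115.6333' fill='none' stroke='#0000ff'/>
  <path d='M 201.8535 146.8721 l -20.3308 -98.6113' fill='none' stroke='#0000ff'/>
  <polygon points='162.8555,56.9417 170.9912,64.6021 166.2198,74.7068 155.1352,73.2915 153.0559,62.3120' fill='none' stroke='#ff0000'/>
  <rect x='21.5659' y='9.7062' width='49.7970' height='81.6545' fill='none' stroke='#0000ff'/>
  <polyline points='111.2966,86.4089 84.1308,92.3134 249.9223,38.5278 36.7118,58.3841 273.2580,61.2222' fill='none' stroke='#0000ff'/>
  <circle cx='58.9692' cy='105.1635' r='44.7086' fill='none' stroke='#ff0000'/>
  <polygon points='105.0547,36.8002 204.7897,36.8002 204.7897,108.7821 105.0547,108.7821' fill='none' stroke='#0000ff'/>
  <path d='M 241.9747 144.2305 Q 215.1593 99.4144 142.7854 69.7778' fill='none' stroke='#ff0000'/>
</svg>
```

viewBox `0 0 285.6322 164.8966` with mm width/height → 1 unit = 1 mm. Flip: y_m = 164.8966 − y_svg.

**Shape 1** — `<polyline>` open polyline, stroke `#0000ff` → score (S517, F2450). Machine vertices: (160.0951,24.9686) → (257.4518,24.9150) → (219.6422,71.3509) → (20.0320,22.0997) → (81.5059,49.2633). Open path.

**Shape 2** — `<path>` line segment, stroke `#0000ff` → score (S517, F2450). Machine vertices: (201.8535,18.0245) → (181.5227,116.6358). Open path.

**Shape 3** — `<polygon>` regular polygon, stroke `#ff0000` → cut (S842, F760). Machine vertices: (162.8555,107.9549) → (170.9912,100.2945) → (166.2198,90.1898) → (155.1352,91.6051) → (153.0559,102.5846) → (162.8555,107.9549). Closed: final G1 returns to the first vertex.

**Shape 4** — `<rect>` rectangle, stroke `#0000ff` → score (S517, F2450). Machine vertices: (21.5659,155.1904) → (71.3629,155.1904) → (71.3629,73.5359) → (21.5659,73.5359) → (21.5659,155.1904). Closed: final G1 returns to the first vertex.

**Shape 5** — `<polyline>` open polyline, stroke `#0000ff` → score (S517, F2450). Machine vertices: (111.2966,78.4877) → (84.1308,72.5832) → (249.9223,126.3688) → (36.7118,106.5125) → (273.2580,103.6744). Open path.

**Shape 6** — `<circle>` circle, stroke `#ff0000` → cut (S842, F760). Machine vertices: (103.6778,59.7331) → (95.1392,86.0122) → (72.7849,102.2535) → (45.1535,102.2535) → (22.7992,86.0122) → (14.2606,59.7331) → (22.7992,33.4540) → (45.1535,17.2127) → (72.7849,17.2127) → (95.1392,33.4540) → (103.6778,59.7331). Closed: final G1 returns to the first vertex.

**Shape 7** — `<polygon>` rectangle, stroke `#0000ff` → score (S517, F2450). Machine vertices: (105.0547,128.0964) → (204.7897,128.0964) → (204.7897,56.1145) → (105.0547,56.1145) → (105.0547,128.0964). Closed: final G1 returns to the first vertex.

**Shape 8** — `<path>` quadratic bezier, stroke `#ff0000` → cut (S842, F760). Control points (SVG): P0=(241.9747,144.2305), P1=(215.1593,99.4144), P2=(142.7854,69.7778); sampled at t=k/5. Machine vertices: (241.9747,20.6661) → (229.4262,37.9854) → (213.2330,54.0903) → (193.3952,68.9808) → (169.9126,82.6570) → (142.7854,95.1188). Open path.

(Gcodetools for Inkscape — laser output)
G21
G90
G00 X160.0951 Y24.9686
M3 S517
G1 X257.4518 Y24.9150 F2450
G1 X219.6422 Y71.3509
G1 X20.0320 Y22.0997
G1 X81.5059 Y49.2633
M5
G00 X201.8535 Y18.0245
M3 S517
G1 X181.5227 Y116.6358 F2450
M5
G00 X162.8555 Y107.9549
M3 S842
G1 X170.9912 Y100.2945 F760
G1 X166.2198 Y90.1898
G1 X155.1352 Y91.6051
G1 X153.0559 Y102.5846
G1 X162.8555 Y107.9549
M5
G00 X21.5659 Y155.1904
M3 S517
G1 X71.3629 Y155.1904 F2450
G1 X71.3629 Y73.5359
G1 X21.5659 Y73.5359
G1 X21.5659 Y155.1904
M5
G00 X111.2966 Y78.4877
M3 S517
G1 X84.1308 Y72.5832 F2450
G1 X249.9223 Y126.3688
G1 X36.7118 Y106.5125
G1 X273.2580 Y103.6744
M5
G00 X103.6778 Y59.7331
M3 S842
G1 X95.1392 Y86.0122 F760
G1 X72.7849 Y102.2535
G1 X45.1535 Y102.2535
G1 X22.7992 Y86.0122
G1 X14.2606 Y59.7331
G1 X22.7992 Y33.4540
G1 X45.1535 Y17.2127
G1 X72.7849 Y17.2127
G1 X95.1392 Y33.4540
G1 X103.6778 Y59.7331
M5
G00 X105.0547 Y128.0964
M3 S517
G1 X204.7897 Y128.0964 F2450
G1 X204.7897 Y56.1145
G1 X105.0547 Y56.1145
G1 X105.0547 Y128.0964
M5
G00 X241.9747 Y20.6661
M3 S842
G1 X229.4262 Y37.9854 F760
G1 X213.2330 Y54.0903
G1 X193.3952 Y68.9808
G1 X169.9126 Y82.6570
G1 X142.7854 Y95.1188
M5
G00 X0.0000 Y0.0000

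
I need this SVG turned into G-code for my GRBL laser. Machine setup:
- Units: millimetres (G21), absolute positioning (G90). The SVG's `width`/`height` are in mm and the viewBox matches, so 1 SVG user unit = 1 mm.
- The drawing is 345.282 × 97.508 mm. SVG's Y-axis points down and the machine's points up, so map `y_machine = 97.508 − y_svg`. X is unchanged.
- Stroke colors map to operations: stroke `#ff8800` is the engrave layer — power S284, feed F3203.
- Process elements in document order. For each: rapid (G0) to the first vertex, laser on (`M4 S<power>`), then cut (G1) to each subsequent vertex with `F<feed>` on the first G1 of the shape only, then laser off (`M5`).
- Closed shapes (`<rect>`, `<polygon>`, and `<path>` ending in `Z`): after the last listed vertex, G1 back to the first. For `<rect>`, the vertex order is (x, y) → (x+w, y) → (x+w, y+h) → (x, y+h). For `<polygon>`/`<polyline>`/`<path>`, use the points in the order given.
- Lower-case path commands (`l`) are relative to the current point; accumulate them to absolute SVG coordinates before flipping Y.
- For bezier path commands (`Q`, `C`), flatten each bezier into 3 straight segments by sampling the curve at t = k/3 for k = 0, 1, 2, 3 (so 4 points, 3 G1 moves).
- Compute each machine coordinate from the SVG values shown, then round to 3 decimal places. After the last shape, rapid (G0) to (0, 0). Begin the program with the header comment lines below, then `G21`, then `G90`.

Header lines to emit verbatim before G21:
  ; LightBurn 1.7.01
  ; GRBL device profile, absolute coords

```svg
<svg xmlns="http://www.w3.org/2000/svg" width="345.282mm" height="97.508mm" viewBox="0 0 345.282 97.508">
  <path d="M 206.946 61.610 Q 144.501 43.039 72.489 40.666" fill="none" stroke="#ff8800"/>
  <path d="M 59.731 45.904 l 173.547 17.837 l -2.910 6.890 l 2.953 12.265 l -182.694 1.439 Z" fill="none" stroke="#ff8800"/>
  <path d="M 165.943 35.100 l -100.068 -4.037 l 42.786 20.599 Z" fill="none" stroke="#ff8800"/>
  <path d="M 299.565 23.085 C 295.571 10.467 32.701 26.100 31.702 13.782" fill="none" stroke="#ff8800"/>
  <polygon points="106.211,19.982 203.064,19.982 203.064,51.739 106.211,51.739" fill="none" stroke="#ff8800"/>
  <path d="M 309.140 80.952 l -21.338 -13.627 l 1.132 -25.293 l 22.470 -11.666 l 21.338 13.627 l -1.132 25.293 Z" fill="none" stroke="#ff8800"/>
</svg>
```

; LightBurn 1.7.01
; GRBL device profile, absolute coords
G21
G90
G0 X206.946 Y35.898
M4 S284
G1 X164.253 Y46.479 F3203
G1 X119.434 Y53.460
G1 X72.489 Y56.842
M5
G0 X59.731 Y51.604
M4 S284
G1 X233.278 Y33.767 F3203
G1 X230.368 Y26.877
G1 X233.321 Y14.612
G1 X50.627 Y13.173
G1 X59.731 Y51.604
M5
G0 X165.943 Y62.408
M4 S284
G1 X65.875 Y66.445 F3203
G1 X108.661 Y45.846
G1 X165.943 Y62.408
M5
G0 X299.565 Y74.423
M4 S284
G1 X228.566 Y79.706 F3203
G1 X100.704 Y78.643
G1 X31.702 Y83.726
M5
G0 X106.211 Y77.526
M4 S284
G1 X203.064 Y77.526 F3203
G1 X203.064 Y45.769
G1 X106.211 Y45.769
G1 X106.211 Y77.526
M5
G0 X309.140 Y16.556
M4 S284
G1 X287.802 Y30.183 F3203
G1 X288.934 Y55.476
G1 X311.404 Y67.142
G1 X332.742 Y53.515
G1 X331.610 Y28.222
G1 X309.140 Y16.556
M5
G0 X0.000 Y0.000

1 u = 1 mm; y_m = 97.508 − y.

[1] `<path>` quadratic bezier, #ff8800→engrave S284 F3203: (206.946,35.898) → (164.253,46.479) → (119.434,53.460) → (72.489,56.842)

[2] `<path>` closed polygon, #ff8800→engrave S284 F3203: (59.731,51.604) → (233.278,33.767) → (230.368,26.877) → (233.321,14.612) → (50.627,13.173) → (59.731,51.604) (closed)

[3] `<path>` closed polygon, #ff8800→engrave S284 F3203: (165.943,62.408) → (65.875,66.445) → (108.661,45.846) → (165.943,62.408) (closed)

[4] `<path>` cubic bezier, #ff8800→engrave S284 F3203: (299.565,74.423) → (228.566,79.706) → (100.704,78.643) → (31.702,83.726)

[5] `<polygon>` rectangle, #ff8800→engrave S284 F3203: (106.211,77.526) → (203.064,77.526) → (203.064,45.769) → (106.211,45.769) → (106.211,77.526) (closed)

[6] `<path>` regular polygon, #ff8800→engrave S284 F3203: (309.140,16.556) → (287.802,30.183) → (288.934,55.476) → (311.404,67.142) → (332.742,53.515) → (331.610,28.222) → (309.140,16.556) (closed)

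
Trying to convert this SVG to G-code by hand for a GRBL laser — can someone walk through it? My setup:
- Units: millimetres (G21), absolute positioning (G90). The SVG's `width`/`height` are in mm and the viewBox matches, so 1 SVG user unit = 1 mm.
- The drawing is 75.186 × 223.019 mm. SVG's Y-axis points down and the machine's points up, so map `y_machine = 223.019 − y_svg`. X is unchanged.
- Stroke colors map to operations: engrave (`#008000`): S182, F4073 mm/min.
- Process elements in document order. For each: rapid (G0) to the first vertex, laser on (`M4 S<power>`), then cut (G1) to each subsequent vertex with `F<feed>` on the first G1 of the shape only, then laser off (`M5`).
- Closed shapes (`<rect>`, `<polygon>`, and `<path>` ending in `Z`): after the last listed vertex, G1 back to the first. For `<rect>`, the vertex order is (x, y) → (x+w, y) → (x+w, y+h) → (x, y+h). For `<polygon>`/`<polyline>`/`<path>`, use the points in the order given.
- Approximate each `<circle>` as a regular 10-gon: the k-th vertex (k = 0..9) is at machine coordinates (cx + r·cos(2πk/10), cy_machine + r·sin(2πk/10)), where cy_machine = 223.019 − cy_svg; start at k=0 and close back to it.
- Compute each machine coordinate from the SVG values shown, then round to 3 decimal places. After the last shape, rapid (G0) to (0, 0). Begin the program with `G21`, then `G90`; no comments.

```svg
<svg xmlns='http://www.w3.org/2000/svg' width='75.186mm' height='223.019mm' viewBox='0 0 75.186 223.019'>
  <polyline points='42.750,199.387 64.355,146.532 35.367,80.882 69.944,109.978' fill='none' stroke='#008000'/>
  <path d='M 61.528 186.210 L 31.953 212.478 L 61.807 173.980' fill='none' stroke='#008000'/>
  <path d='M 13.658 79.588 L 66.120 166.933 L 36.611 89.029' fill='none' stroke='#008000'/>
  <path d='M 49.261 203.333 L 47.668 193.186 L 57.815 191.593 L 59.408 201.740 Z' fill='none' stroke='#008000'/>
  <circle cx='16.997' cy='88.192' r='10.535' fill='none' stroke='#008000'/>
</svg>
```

G21
G90
G0 X42.750 Y23.632
M4 S182
G1 X64.355 Y76.487 F4073
G1 X35.367 Y142.137
G1 X69.944 Y113.041
M5
G0 X61.528 Y36.809
M4 S182
G1 X31.953 Y10.541 F4073
G1 X61.807 Y49.039
M5
G0 X13.658 Y143.431
M4 S182
G1 X66.120 Y56.086 F4073
G1 X36.611 Y133.990
M5
G0 X49.261 Y19.686
M4 S182
G1 X47.668 Y29.833 F4073
G1 X57.815 Y31.426
G1 X59.408 Y21.279
G1 X49.261 Y19.686
M5
G0 X27.532 Y134.827
M4 S182
G1 X25.520 Y141.019 F4073
G1 X20.252 Y144.846
G1 X13.742 Y144.846
G1 X8.474 Y141.019
G1 X6.462 Y134.827
G1 X8.474 Y128.635
G1 X13.742 Y124.808
G1 X20.252 Y124.808
G1 X25.520 Y128.635
G1 X27.532 Y134.827
M5
G0 X0.000 Y0.000

Since the viewBox matches the mm dimensions, user units are millimetres directly. The only transform is the Y-flip y_m = 223.019 − y_svg.

Shape 1 is a open polyline drawn with `<polyline>`. Its stroke #008000 means engrave at S182, F4073. After flipping Y the toolpath is (42.750,23.632) → (64.355,76.487) → (35.367,142.137) → (69.944,113.041).

Shape 2 is a open polyline drawn with `<path>`. Its stroke #008000 means engrave at S182, F4073. After flipping Y the toolpath is (61.528,36.809) → (31.953,10.541) → (61.807,49.039).

Shape 3 is a open polyline drawn with `<path>`. Its stroke #008000 means engrave at S182, F4073. After flipping Y the toolpath is (13.658,143.431) → (66.120,56.086) → (36.611,133.990).

Shape 4 is a regular polygon drawn with `<path>`. Its stroke #008000 means engrave at S182, F4073. After flipping Y the toolpath is (49.261,19.686) → (47.668,29.833) → (57.815,31.426) → (59.408,21.279) → (49.261,19.686), returning to the start.

Shape 5 is a circle drawn with `<circle>`. Its stroke #008000 means engrave at S182, F4073. After flipping Y the toolpath is (27.532,134.827) → (25.520,141.019) → (20.252,144.846) → (13.742,144.846) → (8.474,141.019) → (6.462,134.827) → (8.474,128.635) → (13.742,124.808) → (20.252,124.808) → (25.520,128.635) → (27.532,134.827), returning to the start.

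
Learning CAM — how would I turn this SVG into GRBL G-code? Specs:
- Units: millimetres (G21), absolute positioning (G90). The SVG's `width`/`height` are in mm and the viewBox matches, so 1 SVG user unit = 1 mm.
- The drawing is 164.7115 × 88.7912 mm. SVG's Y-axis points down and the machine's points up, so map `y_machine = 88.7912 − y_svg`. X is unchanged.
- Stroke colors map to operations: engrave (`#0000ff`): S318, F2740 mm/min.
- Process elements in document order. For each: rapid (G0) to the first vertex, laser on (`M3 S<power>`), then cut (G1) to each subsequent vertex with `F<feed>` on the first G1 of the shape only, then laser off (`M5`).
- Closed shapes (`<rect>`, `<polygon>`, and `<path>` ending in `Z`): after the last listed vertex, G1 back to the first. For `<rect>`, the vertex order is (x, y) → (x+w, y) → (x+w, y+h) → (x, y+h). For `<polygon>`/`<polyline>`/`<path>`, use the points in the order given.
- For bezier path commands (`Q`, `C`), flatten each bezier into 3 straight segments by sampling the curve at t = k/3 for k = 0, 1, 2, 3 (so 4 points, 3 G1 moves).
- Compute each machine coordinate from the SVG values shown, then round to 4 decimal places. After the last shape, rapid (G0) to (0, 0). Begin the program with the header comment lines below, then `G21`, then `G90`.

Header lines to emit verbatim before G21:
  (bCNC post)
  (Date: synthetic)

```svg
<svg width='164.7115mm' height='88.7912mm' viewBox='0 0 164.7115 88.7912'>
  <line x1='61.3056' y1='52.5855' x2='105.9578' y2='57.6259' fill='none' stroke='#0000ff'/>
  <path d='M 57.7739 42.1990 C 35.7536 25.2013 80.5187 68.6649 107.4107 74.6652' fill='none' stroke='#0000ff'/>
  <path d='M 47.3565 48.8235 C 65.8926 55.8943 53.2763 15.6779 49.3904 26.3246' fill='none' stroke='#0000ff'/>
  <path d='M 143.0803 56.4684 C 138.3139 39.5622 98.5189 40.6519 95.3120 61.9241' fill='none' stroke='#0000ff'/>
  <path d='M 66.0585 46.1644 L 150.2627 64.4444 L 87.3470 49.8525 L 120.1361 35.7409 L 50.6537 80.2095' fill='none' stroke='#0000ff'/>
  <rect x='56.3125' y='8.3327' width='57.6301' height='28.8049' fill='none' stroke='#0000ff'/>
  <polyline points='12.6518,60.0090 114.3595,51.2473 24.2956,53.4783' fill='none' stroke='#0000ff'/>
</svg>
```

(bCNC post)
(Date: synthetic)
G21
G90
G0 X61.3056 Y36.2057
M3 S318
G1 X105.9578 Y31.1653 F2740
M5
G0 X57.7739 Y46.5922
M3 S318
G1 X54.8799 Y47.0630 F2740
G1 X77.6965 Y28.9872
G1 X107.4107 Y14.1260
M5
G0 X47.3565 Y39.9677
M3 S318
G1 X56.9856 Y45.0241 F2740
G1 X54.7093 Y59.7941
G1 X49.3904 Y62.4666
M5
G0 X143.0803 Y32.3228
M3 S318
G1 X129.2902 Y43.1494 F2740
G1 X108.0625 Y41.4928
G1 X95.3120 Y26.8671
M5
G0 X66.0585 Y42.6268
M3 S318
G1 X150.2627 Y24.3468 F2740
G1 X87.3470 Y38.9387
G1 X120.1361 Y53.0503
G1 X50.6537 Y8.5817
M5
G0 X56.3125 Y80.4585
M3 S318
G1 X113.9426 Y80.4585 F2740
G1 X113.9426 Y51.6536
G1 X56.3125 Y51.6536
G1 X56.3125 Y80.4585
M5
G0 X12.6518 Y28.7822
M3 S318
G1 X114.3595 Y37.5439 F2740
G1 X24.2956 Y35.3129
M5
G0 X0.0000 Y0.0000

viewBox `0 0 164.7115 88.7912` with mm width/height → 1 unit = 1 mm. Flip: y_m = 88.7912 − y_svg.

**Shape 1** — `<line>` line segment, stroke `#0000ff` → engrave (S318, F2740). Machine vertices: (61.3056,36.2057) → (105.9578,31.1653). Open path.

**Shape 2** — `<path>` cubic bezier, stroke `#0000ff` → engrave (S318, F2740). Control points (SVG): P0=(57.7739,42.1990), P1=(35.7536,25.2013), P2=(80.5187,68.6649), P3=(107.4107,74.6652); sampled at t=k/3. Machine vertices: (57.7739,46.5922) → (54.8799,47.0630) → (77.6965,28.9872) → (107.4107,14.1260). Open path.

**Shape 3** — `<path>` cubic bezier, stroke `#0000ff` → engrave (S318, F2740). Control points (SVG): P0=(47.3565,48.8235), P1=(65.8926,55.8943), P2=(53.2763,15.6779), P3=(49.3904,26.3246); sampled at t=k/3. Machine vertices: (47.3565,39.9677) → (56.9856,45.0241) → (54.7093,59.7941) → (49.3904,62.4666). Open path.

**Shape 4** — `<path>` cubic bezier, stroke `#0000ff` → engrave (S318, F2740). Control points (SVG): P0=(143.0803,56.4684), P1=(138.3139,39.5622), P2=(98.5189,40.6519), P3=(95.3120,61.9241); sampled at t=k/3. Machine vertices: (143.0803,32.3228) → (129.2902,43.1494) → (108.0625,41.4928) → (95.3120,26.8671). Open path.

**Shape 5** — `<path>` open polyline, stroke `#0000ff` → engrave (S318, F2740). Machine vertices: (66.0585,42.6268) → (150.2627,24.3468) → (87.3470,38.9387) → (120.1361,53.0503) → (50.6537,8.5817). Open path.

**Shape 6** — `<rect>` rectangle, stroke `#0000ff` → engrave (S318, F2740). Machine vertices: (56.3125,80.4585) → (113.9426,80.4585) → (113.9426,51.6536) → (56.3125,51.6536) → (56.3125,80.4585). Closed: final G1 returns to the first vertex.

**Shape 7** — `<polyline>` open polyline, stroke `#0000ff` → engrave (S318, F2740). Machine vertices: (12.6518,28.7822) → (114.3595,37.5439) → (24.2956,35.3129). Open path.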